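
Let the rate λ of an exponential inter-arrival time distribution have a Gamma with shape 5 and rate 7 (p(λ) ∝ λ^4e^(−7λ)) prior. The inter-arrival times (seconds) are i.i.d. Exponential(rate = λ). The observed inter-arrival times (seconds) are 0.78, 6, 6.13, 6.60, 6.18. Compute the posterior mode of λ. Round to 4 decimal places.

λ̂_MAP = 0.2753

The Exponential(rate=λ) likelihood is ∝ λ^n e^(−λΣtᵢ). Here n = 5 and Σtᵢ = 0.78 + 6 + 6.13 + 6.60 + 6.18 = 25.69.
Posterior ∝ λ^4e^(−7λ) · λ^5e^(−25.69λ) = λ^9e^(−32.69λ), i.e. Gamma(10, 32.69).
Mode = (a−1)/b = 9/32.69 ≈ 0.2753.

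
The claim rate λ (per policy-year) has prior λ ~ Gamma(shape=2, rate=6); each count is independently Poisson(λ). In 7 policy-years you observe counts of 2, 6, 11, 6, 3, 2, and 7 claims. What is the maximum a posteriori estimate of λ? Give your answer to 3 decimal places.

λ̂_MAP = 2.923

Σxᵢ = 2+6+11+6+3+2+7 = 37, with n = 7.
Posterior ∝ λe^(−6λ) · λ^37e^(−7λ) = λ^38e^(−13λ), i.e. Gamma(shape=39, rate=13).
The mode of a Gamma(a, b) with a ≥ 1 (shape–rate) is (a−1)/b = 38/13 ≈ 2.923.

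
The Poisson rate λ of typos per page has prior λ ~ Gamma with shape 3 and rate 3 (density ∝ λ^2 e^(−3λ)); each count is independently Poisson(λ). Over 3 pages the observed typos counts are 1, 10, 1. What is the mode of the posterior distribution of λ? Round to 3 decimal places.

Σxᵢ = 1+10+1 = 12, with n = 3.
Posterior ∝ λ^2e^(−3λ) · λ^12e^(−3λ) = λ^14e^(−6λ), i.e. Gamma(shape=15, rate=6).
The mode of a Gamma(a, b) with a ≥ 1 (shape–rate) is (a−1)/b = 14/6 ≈ 2.333.

λ̂_MAP = 2.333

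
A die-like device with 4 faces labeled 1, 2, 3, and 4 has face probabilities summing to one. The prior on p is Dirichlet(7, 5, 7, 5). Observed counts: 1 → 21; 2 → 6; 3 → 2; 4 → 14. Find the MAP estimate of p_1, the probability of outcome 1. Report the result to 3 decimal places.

The posterior is Dirichlet(αᵢ + nᵢ) = Dirichlet(28, 11, 9, 19).
For a Dirichlet(a₁,…,a_K) with all aᵢ > 1, the mode has j-th component (aⱼ − 1)/(Σaᵢ − K).
Here Σaᵢ = 67 and K = 4, so p_1 = (28 − 1)/(67 − 4) = 27/63 ≈ 0.429.

MAP estimate: 0.429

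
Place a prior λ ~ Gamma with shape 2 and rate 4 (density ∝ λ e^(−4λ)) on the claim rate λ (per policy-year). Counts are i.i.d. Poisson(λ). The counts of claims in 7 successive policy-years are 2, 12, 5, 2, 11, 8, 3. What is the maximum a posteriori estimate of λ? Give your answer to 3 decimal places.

Σxᵢ = 2+12+5+2+11+8+3 = 43, with n = 7.
Posterior ∝ λe^(−4λ) · λ^43e^(−7λ) = λ^44e^(−11λ), i.e. Gamma(shape=45, rate=11).
The mode of a Gamma(a, b) with a ≥ 1 (shape–rate) is (a−1)/b = 44/11 ≈ 4.000.

λ̂_MAP = 4.000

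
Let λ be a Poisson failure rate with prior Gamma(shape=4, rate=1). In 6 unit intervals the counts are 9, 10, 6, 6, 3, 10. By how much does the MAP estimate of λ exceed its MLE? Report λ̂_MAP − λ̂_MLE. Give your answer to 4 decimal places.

Σxᵢ = 44. Posterior is Gamma(48, 7); MAP = (48−1)/7 = 47/7 ≈ 6.71429.
MLE = x̄ = 44/6 ≈ 7.33333.
Difference = 47/7 − 44/6 = -13/21 ≈ -0.6190.

MAP − MLE = -0.6190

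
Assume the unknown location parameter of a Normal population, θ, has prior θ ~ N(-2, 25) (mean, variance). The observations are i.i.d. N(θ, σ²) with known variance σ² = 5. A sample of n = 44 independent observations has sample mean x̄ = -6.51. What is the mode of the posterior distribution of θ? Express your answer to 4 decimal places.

n = 44, x̄ = -6.51.
For a Normal prior and Normal likelihood with known variance, the posterior is Normal; its mode equals its mean, the precision-weighted average.
Prior precision 1/σ₀² = 1/25 = 0.04; data precision n/σ² = 44/5 = 8.8.
θ̂ = (0.04·(-2) + 8.8·(-6.51)) / (0.04 + 8.8) = (-57.368)/8.84 = -7171/1105 ≈ -6.4896.

θ̂_MAP = -6.4896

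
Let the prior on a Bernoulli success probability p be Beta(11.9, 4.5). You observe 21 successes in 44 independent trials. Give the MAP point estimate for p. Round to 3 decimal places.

p̂_MAP = 0.546

Prior: Beta(11.9, 4.5).
Data: 21 successes in 44 trials. The binomial likelihood contributes p^21(1−p)^23, so the posterior is Beta(11.9+21, 4.5+23) = Beta(32.9, 27.5).
For Beta(a, b) with a, b > 1 the mode is (a−1)/(a+b−2) = 31.9/58.4 ≈ 0.546.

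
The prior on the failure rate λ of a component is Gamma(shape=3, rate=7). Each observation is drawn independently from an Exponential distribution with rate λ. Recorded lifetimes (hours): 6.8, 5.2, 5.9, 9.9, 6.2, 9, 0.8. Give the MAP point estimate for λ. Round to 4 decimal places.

The Exponential(rate=λ) likelihood is ∝ λ^n e^(−λΣtᵢ). Here n = 7 and Σtᵢ = 6.8 + 5.2 + 5.9 + 9.9 + 6.2 + 9 + 0.8 = 43.8.
Posterior ∝ λ^2e^(−7λ) · λ^7e^(−43.8λ) = λ^9e^(−50.8λ), i.e. Gamma(10, 50.8).
Mode = (a−1)/b = 9/50.8 ≈ 0.1772.

λ̂_MAP = 0.1772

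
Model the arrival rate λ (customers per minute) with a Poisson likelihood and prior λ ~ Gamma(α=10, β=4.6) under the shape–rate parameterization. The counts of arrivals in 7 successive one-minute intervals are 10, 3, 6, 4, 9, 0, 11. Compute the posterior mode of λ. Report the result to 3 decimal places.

Σxᵢ = 10+3+6+4+9+0+11 = 43, with n = 7.
Posterior ∝ λ^9e^(−4.6λ) · λ^43e^(−7λ) = λ^52e^(−11.6λ), i.e. Gamma(shape=53, rate=11.6).
The mode of a Gamma(a, b) with a ≥ 1 (shape–rate) is (a−1)/b = 52/11.6 ≈ 4.483.

λ̂_MAP = 4.483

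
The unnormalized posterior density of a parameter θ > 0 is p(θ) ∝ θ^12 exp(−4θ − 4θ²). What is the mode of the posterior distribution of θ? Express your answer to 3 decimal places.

θ̂_MAP = 1.000

ℓ'(θ) = 12/θ − 4 − 8θ. Setting this to zero and multiplying by θ: 8θ² + 4θ − 12 = 0.
θ = (−4 + √(4² + 4·8·12)) / (2·8) = (−4 + √400) / 16 = (−4 + 20)/16 = 1.
ℓ''(θ) = −12/θ² − 8 < 0, confirming a maximum.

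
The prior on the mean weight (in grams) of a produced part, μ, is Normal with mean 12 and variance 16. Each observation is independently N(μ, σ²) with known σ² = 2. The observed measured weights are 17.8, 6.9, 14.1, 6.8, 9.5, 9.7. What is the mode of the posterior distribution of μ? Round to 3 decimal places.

n = 6; x̄ = (17.8 + 6.9 + 14.1 + 6.8 + 9.5 + 9.7)/6 = 64.8/6 = 10.8.
For a Normal prior and Normal likelihood with known variance, the posterior is Normal; its mode equals its mean, the precision-weighted average.
Prior precision 1/σ₀² = 1/16 = 0.0625; data precision n/σ² = 6/2 = 3.
μ̂ = (0.0625·12 + 3·10.8) / (0.0625 + 3) = 33.15/3.0625 = 2652/245 ≈ 10.824.

μ̂_MAP = 10.824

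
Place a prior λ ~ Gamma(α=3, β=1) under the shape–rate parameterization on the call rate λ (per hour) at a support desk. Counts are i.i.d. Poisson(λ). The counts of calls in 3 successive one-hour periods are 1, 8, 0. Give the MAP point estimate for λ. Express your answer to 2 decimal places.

λ̂_MAP = 2.75

Σxᵢ = 1+8+0 = 9, with n = 3.
Posterior ∝ λ^2e^(−1λ) · λ^9e^(−3λ) = λ^11e^(−4λ), i.e. Gamma(shape=12, rate=4).
The mode of a Gamma(a, b) with a ≥ 1 (shape–rate) is (a−1)/b = 11/4 ≈ 2.75.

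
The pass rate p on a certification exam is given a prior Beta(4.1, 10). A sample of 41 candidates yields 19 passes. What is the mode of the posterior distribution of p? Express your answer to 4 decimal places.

p̂_MAP = 0.4162

Prior: Beta(4.1, 10).
Data: 19 successes in 41 trials. The binomial likelihood contributes p^19(1−p)^22, so the posterior is Beta(4.1+19, 10+22) = Beta(23.1, 32).
For Beta(a, b) with a, b > 1 the mode is (a−1)/(a+b−2) = 22.1/53.1 ≈ 0.4162.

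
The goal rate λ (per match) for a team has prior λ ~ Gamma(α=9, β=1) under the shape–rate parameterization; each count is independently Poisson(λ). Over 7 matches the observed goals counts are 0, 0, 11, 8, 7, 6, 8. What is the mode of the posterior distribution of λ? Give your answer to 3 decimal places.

Σxᵢ = 0+0+11+8+7+6+8 = 40, with n = 7.
Posterior ∝ λ^8e^(−1λ) · λ^40e^(−7λ) = λ^48e^(−8λ), i.e. Gamma(shape=49, rate=8).
The mode of a Gamma(a, b) with a ≥ 1 (shape–rate) is (a−1)/b = 48/8 ≈ 6.000.

λ̂_MAP = 6.000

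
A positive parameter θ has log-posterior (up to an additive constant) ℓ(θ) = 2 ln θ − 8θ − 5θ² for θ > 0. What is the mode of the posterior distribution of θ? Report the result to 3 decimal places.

ℓ'(θ) = 2/θ − 8 − 10θ. Setting this to zero and multiplying by θ: 10θ² + 8θ − 2 = 0.
θ = (−8 + √(8² + 4·10·2)) / (2·10) = (−8 + √144) / 20 = (−8 + 12)/20 = 1/5.
ℓ''(θ) = −2/θ² − 10 < 0, confirming a maximum.

θ̂_MAP = 0.200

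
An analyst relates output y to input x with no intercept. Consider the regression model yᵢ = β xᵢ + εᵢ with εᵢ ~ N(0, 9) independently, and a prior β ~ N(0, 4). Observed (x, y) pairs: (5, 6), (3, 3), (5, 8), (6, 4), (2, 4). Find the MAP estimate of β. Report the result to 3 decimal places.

β̂_MAP = 1.096

log p(β | y) = −Σ(yᵢ − βxᵢ)²/(2·9) − β²/(2·4) + const.
Setting the derivative to zero: Σxᵢ(yᵢ − βxᵢ)/9 − β/4 = 0, so β = Σxᵢyᵢ / (Σxᵢ² + σ²/τ²).
Σxᵢyᵢ = 5·6 + 3·3 + 5·8 + 6·4 + 2·4 = 111; Σxᵢ² = 99; σ²/τ² = 2.25.
β̂_MAP = 111 / (99 + 2.25) = 111/101.25 ≈ 1.096.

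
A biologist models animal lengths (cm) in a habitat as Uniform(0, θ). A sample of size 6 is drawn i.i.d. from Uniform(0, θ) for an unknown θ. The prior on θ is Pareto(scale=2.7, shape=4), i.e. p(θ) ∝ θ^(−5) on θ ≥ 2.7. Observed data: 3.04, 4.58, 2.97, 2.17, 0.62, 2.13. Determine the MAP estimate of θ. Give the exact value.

The Uniform(0, θ) likelihood is θ^(−n) for θ ≥ max(xᵢ), zero otherwise. Here max(xᵢ) = 4.58.
Posterior ∝ θ^(−5) · θ^(−6) = θ^(−11) on θ ≥ max(2.7, 4.58) = 4.58.
This density is strictly decreasing in θ, so the posterior mode lies at the lower boundary of the support.

θ̂_MAP = 4.58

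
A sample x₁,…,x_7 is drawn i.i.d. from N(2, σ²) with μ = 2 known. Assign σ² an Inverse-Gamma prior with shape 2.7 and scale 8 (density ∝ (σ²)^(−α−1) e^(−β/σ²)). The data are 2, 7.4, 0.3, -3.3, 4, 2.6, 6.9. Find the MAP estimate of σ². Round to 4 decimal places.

σ̂²_MAP = 7.2576

Sum of squared deviations about the known mean: SS = (2−2)² + (7.4−2)² + (0.3−2)² + (-3.3−2)² + (4−2)² + (2.6−2)² + (6.9−2)² = 88.51.
The Normal likelihood contributes (σ²)^(−n/2) exp(−SS/(2σ²)), so the posterior is Inverse-Gamma(α + n/2, β + SS/2) = Inverse-Gamma(6.2, 52.255).
The mode of Inverse-Gamma(a, b) is b/(a+1) = 52.255/7.2 ≈ 7.2576.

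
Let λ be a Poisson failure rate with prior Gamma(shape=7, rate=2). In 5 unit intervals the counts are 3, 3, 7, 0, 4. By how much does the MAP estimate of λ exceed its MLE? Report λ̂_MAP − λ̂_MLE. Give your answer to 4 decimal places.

Σxᵢ = 17. Posterior is Gamma(24, 7); MAP = (24−1)/7 = 23/7 ≈ 3.28571.
MLE = x̄ = 17/5 ≈ 3.40000.
Difference = 23/7 − 17/5 = -4/35 ≈ -0.1143.

MAP − MLE = -0.1143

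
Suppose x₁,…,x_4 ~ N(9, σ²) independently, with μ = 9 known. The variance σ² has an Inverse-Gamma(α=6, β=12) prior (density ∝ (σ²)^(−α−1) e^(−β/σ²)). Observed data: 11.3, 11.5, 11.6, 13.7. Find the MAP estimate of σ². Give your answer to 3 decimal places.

σ̂²_MAP = 3.577

Sum of squared deviations about the known mean: SS = (11.3−9)² + (11.5−9)² + (11.6−9)² + (13.7−9)² = 40.39.
The Normal likelihood contributes (σ²)^(−n/2) exp(−SS/(2σ²)), so the posterior is Inverse-Gamma(α + n/2, β + SS/2) = Inverse-Gamma(8, 32.195).
The mode of Inverse-Gamma(a, b) is b/(a+1) = 32.195/9 ≈ 3.577.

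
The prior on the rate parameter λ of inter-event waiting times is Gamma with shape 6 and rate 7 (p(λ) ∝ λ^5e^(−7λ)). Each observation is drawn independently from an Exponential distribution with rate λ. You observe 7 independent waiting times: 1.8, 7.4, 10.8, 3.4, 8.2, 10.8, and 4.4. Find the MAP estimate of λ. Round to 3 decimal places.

The Exponential(rate=λ) likelihood is ∝ λ^n e^(−λΣtᵢ). Here n = 7 and Σtᵢ = 1.8 + 7.4 + 10.8 + 3.4 + 8.2 + 10.8 + 4.4 = 46.8.
Posterior ∝ λ^5e^(−7λ) · λ^7e^(−46.8λ) = λ^12e^(−53.8λ), i.e. Gamma(13, 53.8).
Mode = (a−1)/b = 12/53.8 ≈ 0.223.

λ̂_MAP = 0.223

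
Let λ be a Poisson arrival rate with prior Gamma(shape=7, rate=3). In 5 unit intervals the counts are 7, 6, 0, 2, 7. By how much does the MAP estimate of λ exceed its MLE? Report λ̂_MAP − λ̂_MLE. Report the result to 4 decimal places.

Σxᵢ = 22. Posterior is Gamma(29, 8); MAP = (29−1)/8 = 28/8 ≈ 3.50000.
MLE = x̄ = 22/5 ≈ 4.40000.
Difference = 28/8 − 22/5 = -9/10 ≈ -0.9000.

MAP − MLE = -0.9000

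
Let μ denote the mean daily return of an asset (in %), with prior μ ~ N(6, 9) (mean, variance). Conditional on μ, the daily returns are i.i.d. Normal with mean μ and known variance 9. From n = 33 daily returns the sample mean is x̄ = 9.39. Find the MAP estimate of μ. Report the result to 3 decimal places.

n = 33, x̄ = 9.39.
For a Normal prior and Normal likelihood with known variance, the posterior is Normal; its mode equals its mean, the precision-weighted average.
Prior precision 1/σ₀² = 1/9; data precision n/σ² = 33/9 = 11/3.
μ̂ = ((1/9)·6 + (11/3)·9.39) / (1/9 + 11/3) = (10529/300)/(34/9) = 31587/3400 ≈ 9.290.

μ̂_MAP = 9.290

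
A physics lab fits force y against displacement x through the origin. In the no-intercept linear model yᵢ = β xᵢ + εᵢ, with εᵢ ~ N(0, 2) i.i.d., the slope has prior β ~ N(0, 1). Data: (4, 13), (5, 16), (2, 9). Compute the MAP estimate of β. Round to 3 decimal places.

β̂_MAP = 3.191

log p(β | y) = −Σ(yᵢ − βxᵢ)²/(2·2) − β²/(2·1) + const.
Setting the derivative to zero: Σxᵢ(yᵢ − βxᵢ)/2 − β/1 = 0, so β = Σxᵢyᵢ / (Σxᵢ² + σ²/τ²).
Σxᵢyᵢ = 4·13 + 5·16 + 2·9 = 150; Σxᵢ² = 45; σ²/τ² = 2.
β̂_MAP = 150 / (45 + 2) = 150/47 ≈ 3.191.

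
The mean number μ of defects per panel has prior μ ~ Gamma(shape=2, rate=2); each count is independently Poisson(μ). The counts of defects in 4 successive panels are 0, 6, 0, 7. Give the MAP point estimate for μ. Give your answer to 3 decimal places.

Σxᵢ = 0+6+0+7 = 13, with n = 4.
Posterior ∝ μe^(−2μ) · μ^13e^(−4μ) = μ^14e^(−6μ), i.e. Gamma(shape=15, rate=6).
The mode of a Gamma(a, b) with a ≥ 1 (shape–rate) is (a−1)/b = 14/6 ≈ 2.333.

μ̂_MAP = 2.333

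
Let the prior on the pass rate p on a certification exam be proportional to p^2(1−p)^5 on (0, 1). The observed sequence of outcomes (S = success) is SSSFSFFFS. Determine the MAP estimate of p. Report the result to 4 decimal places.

p̂_MAP = 0.4375

The prior density ∝ p^2(1−p)^5 is the kernel of Beta(3, 6).
Data: 5 successes in 9 trials (from the sequence). The binomial likelihood contributes p^5(1−p)^4, so the posterior is Beta(3+5, 6+4) = Beta(8, 10).
For Beta(a, b) with a, b > 1 the mode is (a−1)/(a+b−2) = 7/16 ≈ 0.4375.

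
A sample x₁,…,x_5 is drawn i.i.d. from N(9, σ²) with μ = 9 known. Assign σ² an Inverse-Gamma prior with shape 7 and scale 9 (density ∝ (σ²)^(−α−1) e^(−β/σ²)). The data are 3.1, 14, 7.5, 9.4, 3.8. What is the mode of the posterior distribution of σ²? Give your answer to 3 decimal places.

Sum of squared deviations about the known mean: SS = (3.1−9)² + (14−9)² + (7.5−9)² + (9.4−9)² + (3.8−9)² = 89.26.
The Normal likelihood contributes (σ²)^(−n/2) exp(−SS/(2σ²)), so the posterior is Inverse-Gamma(α + n/2, β + SS/2) = Inverse-Gamma(9.5, 53.63).
The mode of Inverse-Gamma(a, b) is b/(a+1) = 53.63/10.5 ≈ 5.108.

σ̂²_MAP = 5.108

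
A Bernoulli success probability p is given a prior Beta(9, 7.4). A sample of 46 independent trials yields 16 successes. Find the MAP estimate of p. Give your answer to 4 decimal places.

p̂_MAP = 0.3974

Prior: Beta(9, 7.4).
Data: 16 successes in 46 trials. The binomial likelihood contributes p^16(1−p)^30, so the posterior is Beta(9+16, 7.4+30) = Beta(25, 37.4).
For Beta(a, b) with a, b > 1 the mode is (a−1)/(a+b−2) = 24/60.4 ≈ 0.3974.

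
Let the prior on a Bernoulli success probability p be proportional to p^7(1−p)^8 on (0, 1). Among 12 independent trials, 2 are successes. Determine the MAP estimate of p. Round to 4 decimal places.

p̂_MAP = 0.3333

The prior density ∝ p^7(1−p)^8 is the kernel of Beta(8, 9).
Data: 2 successes in 12 trials. The binomial likelihood contributes p^2(1−p)^10, so the posterior is Beta(8+2, 9+10) = Beta(10, 19).
For Beta(a, b) with a, b > 1 the mode is (a−1)/(a+b−2) = 9/27 ≈ 0.3333.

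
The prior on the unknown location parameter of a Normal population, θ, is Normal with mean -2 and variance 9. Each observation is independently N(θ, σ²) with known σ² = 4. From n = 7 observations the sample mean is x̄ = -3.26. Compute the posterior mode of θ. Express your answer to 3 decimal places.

θ̂_MAP = -3.185

n = 7, x̄ = -3.26.
For a Normal prior and Normal likelihood with known variance, the posterior is Normal; its mode equals its mean, the precision-weighted average.
Prior precision 1/σ₀² = 1/9; data precision n/σ² = 7/4 = 1.75.
θ̂ = ((1/9)·(-2) + 1.75·(-3.26)) / (1/9 + 1.75) = (-10669/1800)/(67/36) = -10669/3350 ≈ -3.185.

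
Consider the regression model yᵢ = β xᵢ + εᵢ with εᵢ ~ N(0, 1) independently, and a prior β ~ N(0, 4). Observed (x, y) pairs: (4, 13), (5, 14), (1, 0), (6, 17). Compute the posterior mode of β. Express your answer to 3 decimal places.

log p(β | y) = −Σ(yᵢ − βxᵢ)²/(2·1) − β²/(2·4) + const.
Setting the derivative to zero: Σxᵢ(yᵢ − βxᵢ)/1 − β/4 = 0, so β = Σxᵢyᵢ / (Σxᵢ² + σ²/τ²).
Σxᵢyᵢ = 4·13 + 5·14 + 1·0 + 6·17 = 224; Σxᵢ² = 78; σ²/τ² = 0.25.
β̂_MAP = 224 / (78 + 0.25) = 224/78.25 ≈ 2.863.

β̂_MAP = 2.863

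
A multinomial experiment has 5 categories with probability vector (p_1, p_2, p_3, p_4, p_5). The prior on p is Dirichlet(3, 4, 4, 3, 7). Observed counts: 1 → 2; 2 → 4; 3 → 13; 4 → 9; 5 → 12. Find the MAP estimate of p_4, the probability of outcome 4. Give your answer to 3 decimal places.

MAP estimate: 0.196

The posterior is Dirichlet(αᵢ + nᵢ) = Dirichlet(5, 8, 17, 12, 19).
For a Dirichlet(a₁,…,a_K) with all aᵢ > 1, the mode has j-th component (aⱼ − 1)/(Σaᵢ − K).
Here Σaᵢ = 61 and K = 5, so p_4 = (12 − 1)/(61 − 5) = 11/56 ≈ 0.196.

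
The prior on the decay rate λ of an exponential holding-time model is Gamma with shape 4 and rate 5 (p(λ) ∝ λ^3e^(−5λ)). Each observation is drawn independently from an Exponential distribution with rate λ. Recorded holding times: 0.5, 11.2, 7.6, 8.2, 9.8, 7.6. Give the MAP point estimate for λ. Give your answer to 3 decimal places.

λ̂_MAP = 0.180

The Exponential(rate=λ) likelihood is ∝ λ^n e^(−λΣtᵢ). Here n = 6 and Σtᵢ = 0.5 + 11.2 + 7.6 + 8.2 + 9.8 + 7.6 = 44.9.
Posterior ∝ λ^3e^(−5λ) · λ^6e^(−44.9λ) = λ^9e^(−49.9λ), i.e. Gamma(10, 49.9).
Mode = (a−1)/b = 9/49.9 ≈ 0.180.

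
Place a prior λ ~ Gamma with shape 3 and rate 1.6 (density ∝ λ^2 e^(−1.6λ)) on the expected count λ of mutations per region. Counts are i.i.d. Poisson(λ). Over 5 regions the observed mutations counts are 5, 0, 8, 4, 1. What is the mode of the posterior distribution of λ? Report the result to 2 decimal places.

λ̂_MAP = 3.03

Σxᵢ = 5+0+8+4+1 = 18, with n = 5.
Posterior ∝ λ^2e^(−1.6λ) · λ^18e^(−5λ) = λ^20e^(−6.6λ), i.e. Gamma(shape=21, rate=6.6).
The mode of a Gamma(a, b) with a ≥ 1 (shape–rate) is (a−1)/b = 20/6.6 ≈ 3.03.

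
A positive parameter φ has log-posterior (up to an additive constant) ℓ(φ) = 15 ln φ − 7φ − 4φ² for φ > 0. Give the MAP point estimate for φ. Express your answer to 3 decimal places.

φ̂_MAP = 1.000

ℓ'(φ) = 15/φ − 7 − 8φ. Setting this to zero and multiplying by φ: 8φ² + 7φ − 15 = 0.
φ = (−7 + √(7² + 4·8·15)) / (2·8) = (−7 + √529) / 16 = (−7 + 23)/16 = 1.
ℓ''(φ) = −15/φ² − 8 < 0, confirming a maximum.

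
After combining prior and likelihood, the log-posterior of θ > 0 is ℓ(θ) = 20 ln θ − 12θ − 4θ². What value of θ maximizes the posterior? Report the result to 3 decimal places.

θ̂_MAP = 1.000

ℓ'(θ) = 20/θ − 12 − 8θ. Setting this to zero and multiplying by θ: 8θ² + 12θ − 20 = 0.
θ = (−12 + √(12² + 4·8·20)) / (2·8) = (−12 + √784) / 16 = (−12 + 28)/16 = 1.
ℓ''(θ) = −20/θ² − 8 < 0, confirming a maximum.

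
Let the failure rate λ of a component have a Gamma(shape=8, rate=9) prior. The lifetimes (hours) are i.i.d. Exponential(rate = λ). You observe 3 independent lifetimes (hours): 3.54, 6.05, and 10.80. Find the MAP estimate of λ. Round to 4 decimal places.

The Exponential(rate=λ) likelihood is ∝ λ^n e^(−λΣtᵢ). Here n = 3 and Σtᵢ = 3.54 + 6.05 + 10.80 = 20.39.
Posterior ∝ λ^7e^(−9λ) · λ^3e^(−20.39λ) = λ^10e^(−29.39λ), i.e. Gamma(11, 29.39).
Mode = (a−1)/b = 10/29.39 ≈ 0.3403.

λ̂_MAP = 0.3403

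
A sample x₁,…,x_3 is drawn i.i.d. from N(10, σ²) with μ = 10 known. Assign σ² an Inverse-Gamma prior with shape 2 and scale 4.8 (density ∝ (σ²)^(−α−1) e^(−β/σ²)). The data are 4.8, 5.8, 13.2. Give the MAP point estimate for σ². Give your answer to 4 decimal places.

Sum of squared deviations about the known mean: SS = (4.8−10)² + (5.8−10)² + (13.2−10)² = 54.92.
The Normal likelihood contributes (σ²)^(−n/2) exp(−SS/(2σ²)), so the posterior is Inverse-Gamma(α + n/2, β + SS/2) = Inverse-Gamma(3.5, 32.26).
The mode of Inverse-Gamma(a, b) is b/(a+1) = 32.26/4.5 ≈ 7.1689.

σ̂²_MAP = 7.1689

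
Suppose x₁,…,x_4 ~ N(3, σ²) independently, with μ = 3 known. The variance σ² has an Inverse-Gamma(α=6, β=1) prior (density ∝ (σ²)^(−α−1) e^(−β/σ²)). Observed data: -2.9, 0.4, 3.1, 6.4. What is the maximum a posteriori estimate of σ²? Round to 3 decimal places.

σ̂²_MAP = 3.063

Sum of squared deviations about the known mean: SS = (-2.9−3)² + (0.4−3)² + (3.1−3)² + (6.4−3)² = 53.14.
The Normal likelihood contributes (σ²)^(−n/2) exp(−SS/(2σ²)), so the posterior is Inverse-Gamma(α + n/2, β + SS/2) = Inverse-Gamma(8, 27.57).
The mode of Inverse-Gamma(a, b) is b/(a+1) = 27.57/9 ≈ 3.063.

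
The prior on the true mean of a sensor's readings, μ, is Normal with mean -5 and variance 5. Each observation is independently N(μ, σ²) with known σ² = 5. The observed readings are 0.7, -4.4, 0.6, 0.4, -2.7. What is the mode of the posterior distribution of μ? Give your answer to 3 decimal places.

μ̂_MAP = -1.733

n = 5; x̄ = (0.7 + (-4.4) + 0.6 + 0.4 + (-2.7))/5 = -5.4/5 = -1.08.
For a Normal prior and Normal likelihood with known variance, the posterior is Normal; its mode equals its mean, the precision-weighted average.
Prior precision 1/σ₀² = 1/5 = 0.2; data precision n/σ² = 5/5 = 1.
μ̂ = (0.2·(-5) + 1·(-1.08)) / (0.2 + 1) = (-2.08)/1.2 = -26/15 ≈ -1.733.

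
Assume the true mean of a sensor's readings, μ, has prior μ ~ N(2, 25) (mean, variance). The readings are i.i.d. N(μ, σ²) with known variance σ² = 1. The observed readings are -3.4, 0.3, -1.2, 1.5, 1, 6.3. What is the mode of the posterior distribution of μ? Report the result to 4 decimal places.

μ̂_MAP = 0.7583

n = 6; x̄ = ((-3.4) + 0.3 + (-1.2) + 1.5 + 1 + 6.3)/6 = 4.5/6 = 0.75.
For a Normal prior and Normal likelihood with known variance, the posterior is Normal; its mode equals its mean, the precision-weighted average.
Prior precision 1/σ₀² = 1/25 = 0.04; data precision n/σ² = 6/1 = 6.
μ̂ = (0.04·2 + 6·0.75) / (0.04 + 6) = 4.58/6.04 = 229/302 ≈ 0.7583.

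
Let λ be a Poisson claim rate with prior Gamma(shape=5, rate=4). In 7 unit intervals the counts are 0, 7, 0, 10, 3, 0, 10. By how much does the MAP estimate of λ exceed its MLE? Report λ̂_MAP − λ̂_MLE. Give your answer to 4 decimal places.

MAP − MLE = -1.1948

Σxᵢ = 30. Posterior is Gamma(35, 11); MAP = (35−1)/11 = 34/11 ≈ 3.09091.
MLE = x̄ = 30/7 ≈ 4.28571.
Difference = 34/11 − 30/7 = -92/77 ≈ -1.1948.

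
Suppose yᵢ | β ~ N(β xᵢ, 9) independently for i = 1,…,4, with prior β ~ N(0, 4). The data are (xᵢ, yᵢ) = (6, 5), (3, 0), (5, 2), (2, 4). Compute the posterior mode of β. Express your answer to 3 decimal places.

log p(β | y) = −Σ(yᵢ − βxᵢ)²/(2·9) − β²/(2·4) + const.
Setting the derivative to zero: Σxᵢ(yᵢ − βxᵢ)/9 − β/4 = 0, so β = Σxᵢyᵢ / (Σxᵢ² + σ²/τ²).
Σxᵢyᵢ = 6·5 + 3·0 + 5·2 + 2·4 = 48; Σxᵢ² = 74; σ²/τ² = 2.25.
β̂_MAP = 48 / (74 + 2.25) = 48/76.25 ≈ 0.630.

β̂_MAP = 0.630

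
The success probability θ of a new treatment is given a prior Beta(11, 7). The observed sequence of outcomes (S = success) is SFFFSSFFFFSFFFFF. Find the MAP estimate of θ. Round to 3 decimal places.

Prior: Beta(11, 7).
Data: 4 successes in 16 trials (from the sequence). The binomial likelihood contributes θ^4(1−θ)^12, so the posterior is Beta(11+4, 7+12) = Beta(15, 19).
For Beta(a, b) with a, b > 1 the mode is (a−1)/(a+b−2) = 14/32 ≈ 0.438.

θ̂_MAP = 0.438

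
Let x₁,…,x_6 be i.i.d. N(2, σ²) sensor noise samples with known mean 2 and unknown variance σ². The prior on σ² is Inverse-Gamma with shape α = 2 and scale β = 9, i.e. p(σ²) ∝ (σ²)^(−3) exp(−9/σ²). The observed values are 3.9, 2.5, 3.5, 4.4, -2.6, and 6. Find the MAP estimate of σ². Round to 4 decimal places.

σ̂²_MAP = 5.5858

Sum of squared deviations about the known mean: SS = (3.9−2)² + (2.5−2)² + (3.5−2)² + (4.4−2)² + (-2.6−2)² + (6−2)² = 49.03.
The Normal likelihood contributes (σ²)^(−n/2) exp(−SS/(2σ²)), so the posterior is Inverse-Gamma(α + n/2, β + SS/2) = Inverse-Gamma(5, 33.515).
The mode of Inverse-Gamma(a, b) is b/(a+1) = 33.515/6 ≈ 5.5858.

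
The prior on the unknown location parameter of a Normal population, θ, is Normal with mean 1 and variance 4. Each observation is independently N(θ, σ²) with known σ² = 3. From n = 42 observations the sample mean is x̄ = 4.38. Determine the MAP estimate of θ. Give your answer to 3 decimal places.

n = 42, x̄ = 4.38.
For a Normal prior and Normal likelihood with known variance, the posterior is Normal; its mode equals its mean, the precision-weighted average.
Prior precision 1/σ₀² = 1/4 = 0.25; data precision n/σ² = 42/3 = 14.
θ̂ = (0.25·1 + 14·4.38) / (0.25 + 14) = 61.57/14.25 = 6157/1425 ≈ 4.321.

θ̂_MAP = 4.321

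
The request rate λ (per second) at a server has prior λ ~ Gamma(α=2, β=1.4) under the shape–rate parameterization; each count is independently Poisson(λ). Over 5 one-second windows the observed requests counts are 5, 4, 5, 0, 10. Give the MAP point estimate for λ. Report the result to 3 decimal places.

λ̂_MAP = 3.906

Σxᵢ = 5+4+5+0+10 = 24, with n = 5.
Posterior ∝ λe^(−1.4λ) · λ^24e^(−5λ) = λ^25e^(−6.4λ), i.e. Gamma(shape=26, rate=6.4).
The mode of a Gamma(a, b) with a ≥ 1 (shape–rate) is (a−1)/b = 25/6.4 ≈ 3.906.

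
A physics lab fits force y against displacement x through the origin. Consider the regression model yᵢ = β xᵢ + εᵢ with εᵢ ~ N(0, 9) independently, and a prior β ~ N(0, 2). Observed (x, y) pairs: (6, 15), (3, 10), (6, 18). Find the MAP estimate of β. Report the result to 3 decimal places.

β̂_MAP = 2.667

log p(β | y) = −Σ(yᵢ − βxᵢ)²/(2·9) − β²/(2·2) + const.
Setting the derivative to zero: Σxᵢ(yᵢ − βxᵢ)/9 − β/2 = 0, so β = Σxᵢyᵢ / (Σxᵢ² + σ²/τ²).
Σxᵢyᵢ = 6·15 + 3·10 + 6·18 = 228; Σxᵢ² = 81; σ²/τ² = 4.5.
β̂_MAP = 228 / (81 + 4.5) = 228/85.5 ≈ 2.667.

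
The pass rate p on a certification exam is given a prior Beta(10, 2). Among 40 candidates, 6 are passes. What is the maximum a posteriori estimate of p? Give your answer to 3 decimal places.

Prior: Beta(10, 2).
Data: 6 successes in 40 trials. The binomial likelihood contributes p^6(1−p)^34, so the posterior is Beta(10+6, 2+34) = Beta(16, 36).
For Beta(a, b) with a, b > 1 the mode is (a−1)/(a+b−2) = 15/50 ≈ 0.300.

p̂_MAP = 0.300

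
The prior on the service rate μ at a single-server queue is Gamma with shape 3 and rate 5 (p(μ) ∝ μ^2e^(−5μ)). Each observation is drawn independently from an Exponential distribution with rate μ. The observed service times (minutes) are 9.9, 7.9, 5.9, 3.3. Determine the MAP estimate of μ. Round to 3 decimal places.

The Exponential(rate=μ) likelihood is ∝ μ^n e^(−μΣtᵢ). Here n = 4 and Σtᵢ = 9.9 + 7.9 + 5.9 + 3.3 = 27.
Posterior ∝ μ^2e^(−5μ) · μ^4e^(−27μ) = μ^6e^(−32μ), i.e. Gamma(7, 32).
Mode = (a−1)/b = 6/32 ≈ 0.188.

μ̂_MAP = 0.188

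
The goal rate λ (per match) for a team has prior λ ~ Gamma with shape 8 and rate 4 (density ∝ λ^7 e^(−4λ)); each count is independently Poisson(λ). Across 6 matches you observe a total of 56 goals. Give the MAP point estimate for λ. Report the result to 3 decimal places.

Σxᵢ = 56, n = 6.
Posterior ∝ λ^7e^(−4λ) · λ^56e^(−6λ) = λ^63e^(−10λ), i.e. Gamma(shape=64, rate=10).
The mode of a Gamma(a, b) with a ≥ 1 (shape–rate) is (a−1)/b = 63/10 ≈ 6.300.

λ̂_MAP = 6.300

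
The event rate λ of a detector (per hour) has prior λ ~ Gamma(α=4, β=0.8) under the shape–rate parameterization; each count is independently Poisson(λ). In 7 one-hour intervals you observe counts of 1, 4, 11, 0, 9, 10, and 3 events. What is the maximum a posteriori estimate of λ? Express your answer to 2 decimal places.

Σxᵢ = 1+4+11+0+9+10+3 = 38, with n = 7.
Posterior ∝ λ^3e^(−0.8λ) · λ^38e^(−7λ) = λ^41e^(−7.8λ), i.e. Gamma(shape=42, rate=7.8).
The mode of a Gamma(a, b) with a ≥ 1 (shape–rate) is (a−1)/b = 41/7.8 ≈ 5.26.

λ̂_MAP = 5.26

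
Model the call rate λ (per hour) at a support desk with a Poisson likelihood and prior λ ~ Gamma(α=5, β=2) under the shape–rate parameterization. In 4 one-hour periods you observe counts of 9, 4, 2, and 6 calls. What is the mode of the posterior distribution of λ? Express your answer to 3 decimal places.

λ̂_MAP = 4.167

Σxᵢ = 9+4+2+6 = 21, with n = 4.
Posterior ∝ λ^4e^(−2λ) · λ^21e^(−4λ) = λ^25e^(−6λ), i.e. Gamma(shape=26, rate=6).
The mode of a Gamma(a, b) with a ≥ 1 (shape–rate) is (a−1)/b = 25/6 ≈ 4.167.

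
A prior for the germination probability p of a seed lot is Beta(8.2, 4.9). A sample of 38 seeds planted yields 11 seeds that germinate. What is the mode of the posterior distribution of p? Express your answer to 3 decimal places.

p̂_MAP = 0.371

Prior: Beta(8.2, 4.9).
Data: 11 successes in 38 trials. The binomial likelihood contributes p^11(1−p)^27, so the posterior is Beta(8.2+11, 4.9+27) = Beta(19.2, 31.9).
For Beta(a, b) with a, b > 1 the mode is (a−1)/(a+b−2) = 18.2/49.1 ≈ 0.371.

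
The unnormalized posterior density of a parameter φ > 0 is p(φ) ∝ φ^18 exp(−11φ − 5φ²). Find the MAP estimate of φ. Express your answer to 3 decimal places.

ℓ'(φ) = 18/φ − 11 − 10φ. Setting this to zero and multiplying by φ: 10φ² + 11φ − 18 = 0.
φ = (−11 + √(11² + 4·10·18)) / (2·10) = (−11 + √841) / 20 = (−11 + 29)/20 = 9/10.
ℓ''(φ) = −18/φ² − 10 < 0, confirming a maximum.

φ̂_MAP = 0.900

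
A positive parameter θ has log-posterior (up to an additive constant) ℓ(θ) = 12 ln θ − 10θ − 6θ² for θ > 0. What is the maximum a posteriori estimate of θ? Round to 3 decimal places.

θ̂_MAP = 0.667

ℓ'(θ) = 12/θ − 10 − 12θ. Setting this to zero and multiplying by θ: 12θ² + 10θ − 12 = 0.
θ = (−10 + √(10² + 4·12·12)) / (2·12) = (−10 + √676) / 24 = (−10 + 26)/24 = 2/3.
ℓ''(θ) = −12/θ² − 12 < 0, confirming a maximum.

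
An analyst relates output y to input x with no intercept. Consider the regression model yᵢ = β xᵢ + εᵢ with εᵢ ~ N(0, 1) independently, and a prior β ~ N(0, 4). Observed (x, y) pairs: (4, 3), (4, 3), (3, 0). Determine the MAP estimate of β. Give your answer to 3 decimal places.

β̂_MAP = 0.582

log p(β | y) = −Σ(yᵢ − βxᵢ)²/(2·1) − β²/(2·4) + const.
Setting the derivative to zero: Σxᵢ(yᵢ − βxᵢ)/1 − β/4 = 0, so β = Σxᵢyᵢ / (Σxᵢ² + σ²/τ²).
Σxᵢyᵢ = 4·3 + 4·3 + 3·0 = 24; Σxᵢ² = 41; σ²/τ² = 0.25.
β̂_MAP = 24 / (41 + 0.25) = 24/41.25 ≈ 0.582.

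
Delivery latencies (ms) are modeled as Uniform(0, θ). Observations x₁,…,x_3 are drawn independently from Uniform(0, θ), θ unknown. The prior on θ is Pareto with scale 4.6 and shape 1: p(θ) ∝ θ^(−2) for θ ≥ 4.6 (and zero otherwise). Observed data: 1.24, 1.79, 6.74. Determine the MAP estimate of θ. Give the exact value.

The Uniform(0, θ) likelihood is θ^(−n) for θ ≥ max(xᵢ), zero otherwise. Here max(xᵢ) = 6.74.
Posterior ∝ θ^(−2) · θ^(−3) = θ^(−5) on θ ≥ max(4.6, 6.74) = 6.74.
This density is strictly decreasing in θ, so the posterior mode lies at the lower boundary of the support.

θ̂_MAP = 6.74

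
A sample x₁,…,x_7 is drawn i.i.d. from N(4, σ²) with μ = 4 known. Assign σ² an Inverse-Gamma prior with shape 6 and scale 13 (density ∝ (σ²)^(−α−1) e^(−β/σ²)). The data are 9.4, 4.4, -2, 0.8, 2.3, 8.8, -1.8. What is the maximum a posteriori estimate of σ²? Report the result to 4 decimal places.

σ̂²_MAP = 7.6729

Sum of squared deviations about the known mean: SS = (9.4−4)² + (4.4−4)² + (-2−4)² + (0.8−4)² + (2.3−4)² + (8.8−4)² + (-1.8−4)² = 135.13.
The Normal likelihood contributes (σ²)^(−n/2) exp(−SS/(2σ²)), so the posterior is Inverse-Gamma(α + n/2, β + SS/2) = Inverse-Gamma(9.5, 80.565).
The mode of Inverse-Gamma(a, b) is b/(a+1) = 80.565/10.5 ≈ 7.6729.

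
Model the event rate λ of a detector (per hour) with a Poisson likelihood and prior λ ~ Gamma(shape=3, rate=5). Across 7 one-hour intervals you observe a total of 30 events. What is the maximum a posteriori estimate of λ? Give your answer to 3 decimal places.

λ̂_MAP = 2.667

Σxᵢ = 30, n = 7.
Posterior ∝ λ^2e^(−5λ) · λ^30e^(−7λ) = λ^32e^(−12λ), i.e. Gamma(shape=33, rate=12).
The mode of a Gamma(a, b) with a ≥ 1 (shape–rate) is (a−1)/b = 32/12 ≈ 2.667.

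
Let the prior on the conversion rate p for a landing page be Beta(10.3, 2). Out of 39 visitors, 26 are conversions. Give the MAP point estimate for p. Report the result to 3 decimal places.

Prior: Beta(10.3, 2).
Data: 26 successes in 39 trials. The binomial likelihood contributes p^26(1−p)^13, so the posterior is Beta(10.3+26, 2+13) = Beta(36.3, 15).
For Beta(a, b) with a, b > 1 the mode is (a−1)/(a+b−2) = 35.3/49.3 ≈ 0.716.

p̂_MAP = 0.716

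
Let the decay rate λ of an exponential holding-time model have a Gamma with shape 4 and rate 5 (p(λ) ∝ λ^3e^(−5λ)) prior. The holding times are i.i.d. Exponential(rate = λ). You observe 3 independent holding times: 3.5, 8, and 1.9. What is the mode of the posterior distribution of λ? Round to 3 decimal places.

The Exponential(rate=λ) likelihood is ∝ λ^n e^(−λΣtᵢ). Here n = 3 and Σtᵢ = 3.5 + 8 + 1.9 = 13.4.
Posterior ∝ λ^3e^(−5λ) · λ^3e^(−13.4λ) = λ^6e^(−18.4λ), i.e. Gamma(7, 18.4).
Mode = (a−1)/b = 6/18.4 ≈ 0.326.

λ̂_MAP = 0.326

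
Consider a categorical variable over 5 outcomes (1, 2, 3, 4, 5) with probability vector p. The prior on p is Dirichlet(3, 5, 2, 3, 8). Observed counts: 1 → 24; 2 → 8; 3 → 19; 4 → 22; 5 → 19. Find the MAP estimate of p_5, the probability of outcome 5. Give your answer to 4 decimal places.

MAP estimate: 0.2407

The posterior is Dirichlet(αᵢ + nᵢ) = Dirichlet(27, 13, 21, 25, 27).
For a Dirichlet(a₁,…,a_K) with all aᵢ > 1, the mode has j-th component (aⱼ − 1)/(Σaᵢ − K).
Here Σaᵢ = 113 and K = 5, so p_5 = (27 − 1)/(113 − 5) = 26/108 ≈ 0.2407.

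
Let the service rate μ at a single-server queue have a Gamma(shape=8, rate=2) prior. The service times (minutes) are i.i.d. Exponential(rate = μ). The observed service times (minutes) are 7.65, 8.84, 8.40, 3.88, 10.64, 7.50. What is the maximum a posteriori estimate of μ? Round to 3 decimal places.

μ̂_MAP = 0.266

The Exponential(rate=μ) likelihood is ∝ μ^n e^(−μΣtᵢ). Here n = 6 and Σtᵢ = 7.65 + 8.84 + 8.40 + 3.88 + 10.64 + 7.50 = 46.91.
Posterior ∝ μ^7e^(−2μ) · μ^6e^(−46.91μ) = μ^13e^(−48.91μ), i.e. Gamma(14, 48.91).
Mode = (a−1)/b = 13/48.91 ≈ 0.266.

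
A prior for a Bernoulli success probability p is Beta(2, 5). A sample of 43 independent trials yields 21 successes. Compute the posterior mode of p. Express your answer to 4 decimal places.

Prior: Beta(2, 5).
Data: 21 successes in 43 trials. The binomial likelihood contributes p^21(1−p)^22, so the posterior is Beta(2+21, 5+22) = Beta(23, 27).
For Beta(a, b) with a, b > 1 the mode is (a−1)/(a+b−2) = 22/48 ≈ 0.4583.

p̂_MAP = 0.4583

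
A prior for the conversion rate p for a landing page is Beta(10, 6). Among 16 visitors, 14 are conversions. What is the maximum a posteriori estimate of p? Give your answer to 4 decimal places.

Prior: Beta(10, 6).
Data: 14 successes in 16 trials. The binomial likelihood contributes p^14(1−p)^2, so the posterior is Beta(10+14, 6+2) = Beta(24, 8).
For Beta(a, b) with a, b > 1 the mode is (a−1)/(a+b−2) = 23/30 ≈ 0.7667.

p̂_MAP = 0.7667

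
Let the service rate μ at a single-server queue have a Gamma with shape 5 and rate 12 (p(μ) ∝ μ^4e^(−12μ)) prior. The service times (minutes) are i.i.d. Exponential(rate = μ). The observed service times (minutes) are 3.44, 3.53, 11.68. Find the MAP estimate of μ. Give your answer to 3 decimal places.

μ̂_MAP = 0.228

The Exponential(rate=μ) likelihood is ∝ μ^n e^(−μΣtᵢ). Here n = 3 and Σtᵢ = 3.44 + 3.53 + 11.68 = 18.65.
Posterior ∝ μ^4e^(−12μ) · μ^3e^(−18.65μ) = μ^7e^(−30.65μ), i.e. Gamma(8, 30.65).
Mode = (a−1)/b = 7/30.65 ≈ 0.228.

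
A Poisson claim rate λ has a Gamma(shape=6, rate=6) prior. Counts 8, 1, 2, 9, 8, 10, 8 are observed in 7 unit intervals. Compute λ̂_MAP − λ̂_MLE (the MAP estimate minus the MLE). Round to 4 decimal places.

MAP − MLE = -2.6484

Σxᵢ = 46. Posterior is Gamma(52, 13); MAP = (52−1)/13 = 51/13 ≈ 3.92308.
MLE = x̄ = 46/7 ≈ 6.57143.
Difference = 51/13 − 46/7 = -241/91 ≈ -2.6484.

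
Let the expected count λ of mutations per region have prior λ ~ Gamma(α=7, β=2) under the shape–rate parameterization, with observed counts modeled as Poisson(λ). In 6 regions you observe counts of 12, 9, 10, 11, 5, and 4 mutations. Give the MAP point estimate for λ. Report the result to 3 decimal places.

Σxᵢ = 12+9+10+11+5+4 = 51, with n = 6.
Posterior ∝ λ^6e^(−2λ) · λ^51e^(−6λ) = λ^57e^(−8λ), i.e. Gamma(shape=58, rate=8).
The mode of a Gamma(a, b) with a ≥ 1 (shape–rate) is (a−1)/b = 57/8 ≈ 7.125.

λ̂_MAP = 7.125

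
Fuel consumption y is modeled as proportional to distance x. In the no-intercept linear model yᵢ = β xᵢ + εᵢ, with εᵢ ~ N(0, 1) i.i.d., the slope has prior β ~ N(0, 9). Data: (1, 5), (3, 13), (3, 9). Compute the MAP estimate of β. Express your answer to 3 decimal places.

log p(β | y) = −Σ(yᵢ − βxᵢ)²/(2·1) − β²/(2·9) + const.
Setting the derivative to zero: Σxᵢ(yᵢ − βxᵢ)/1 − β/9 = 0, so β = Σxᵢyᵢ / (Σxᵢ² + σ²/τ²).
Σxᵢyᵢ = 1·5 + 3·13 + 3·9 = 71; Σxᵢ² = 19; σ²/τ² = 1/9.
β̂_MAP = 71 / (19 + 1/9) = 71/(172/9) = 639/172 ≈ 3.715.

β̂_MAP = 3.715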